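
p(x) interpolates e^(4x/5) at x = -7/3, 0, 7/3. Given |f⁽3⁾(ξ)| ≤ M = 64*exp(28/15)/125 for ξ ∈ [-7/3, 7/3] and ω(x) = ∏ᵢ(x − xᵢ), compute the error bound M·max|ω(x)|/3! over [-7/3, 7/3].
21952*sqrt(3)*exp(28/15)/91125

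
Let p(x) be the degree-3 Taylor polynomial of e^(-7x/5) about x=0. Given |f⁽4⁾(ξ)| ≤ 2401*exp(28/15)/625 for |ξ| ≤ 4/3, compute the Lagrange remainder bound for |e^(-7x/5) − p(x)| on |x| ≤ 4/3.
76832*exp(28/15)/151875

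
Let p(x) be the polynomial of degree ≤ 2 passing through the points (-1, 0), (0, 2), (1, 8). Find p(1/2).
9/2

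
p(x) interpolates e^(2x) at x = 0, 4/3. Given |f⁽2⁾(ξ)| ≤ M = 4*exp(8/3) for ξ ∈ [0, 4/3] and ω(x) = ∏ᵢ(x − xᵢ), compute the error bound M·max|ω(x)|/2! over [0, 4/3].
8*exp(8/3)/9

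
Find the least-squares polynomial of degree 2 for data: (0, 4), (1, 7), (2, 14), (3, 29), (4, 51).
153/35 + (-54/35)x + (23/7)x²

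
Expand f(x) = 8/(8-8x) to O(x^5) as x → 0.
1 + x + x**2 + x**3 + x**4 + O(x**5)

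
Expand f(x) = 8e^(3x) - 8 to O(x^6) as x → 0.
24*x + 36*x**2 + 36*x**3 + 27*x**4 + 81*x**5/5 + O(x**6)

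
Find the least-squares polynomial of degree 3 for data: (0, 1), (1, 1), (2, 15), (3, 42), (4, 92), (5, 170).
13/18 + (-1723/756)x + (653/252)x² + (25/27)x³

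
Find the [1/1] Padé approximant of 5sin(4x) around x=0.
20*x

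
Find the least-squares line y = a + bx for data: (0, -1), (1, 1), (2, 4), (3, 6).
a = -11/10, b = 12/5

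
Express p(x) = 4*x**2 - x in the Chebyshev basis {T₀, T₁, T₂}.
(2)T₀ - T₁ + (2)T₂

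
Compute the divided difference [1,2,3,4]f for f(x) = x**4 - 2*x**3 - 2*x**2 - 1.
8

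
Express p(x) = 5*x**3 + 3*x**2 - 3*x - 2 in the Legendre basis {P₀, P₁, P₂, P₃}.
-P₀ + (2)P₂ + (2)P₃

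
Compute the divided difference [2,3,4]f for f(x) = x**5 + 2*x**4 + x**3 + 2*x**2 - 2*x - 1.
406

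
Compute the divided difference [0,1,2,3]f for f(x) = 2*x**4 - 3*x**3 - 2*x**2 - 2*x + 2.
9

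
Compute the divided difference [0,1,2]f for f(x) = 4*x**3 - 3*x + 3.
12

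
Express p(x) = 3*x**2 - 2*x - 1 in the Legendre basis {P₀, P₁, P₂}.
(-2)P₁ + (2)P₂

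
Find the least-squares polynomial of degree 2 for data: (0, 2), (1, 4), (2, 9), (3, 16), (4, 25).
66/35 + (43/35)x + (8/7)x²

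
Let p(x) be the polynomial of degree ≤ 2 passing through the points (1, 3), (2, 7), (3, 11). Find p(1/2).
1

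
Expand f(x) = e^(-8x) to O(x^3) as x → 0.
1 - 8*x + 32*x**2 + O(x**3)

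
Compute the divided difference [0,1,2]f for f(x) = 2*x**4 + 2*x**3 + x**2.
21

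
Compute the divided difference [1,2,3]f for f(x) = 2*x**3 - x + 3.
12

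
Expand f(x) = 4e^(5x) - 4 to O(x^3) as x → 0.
20*x + 50*x**2 + O(x**3)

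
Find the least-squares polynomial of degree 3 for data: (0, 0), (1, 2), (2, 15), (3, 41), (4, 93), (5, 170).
1/126 + (-571/756)x + (241/126)x² + (109/108)x³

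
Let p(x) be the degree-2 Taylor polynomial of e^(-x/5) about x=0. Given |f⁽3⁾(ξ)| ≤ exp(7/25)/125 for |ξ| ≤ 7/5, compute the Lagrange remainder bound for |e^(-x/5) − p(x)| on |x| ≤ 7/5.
343*exp(7/25)/93750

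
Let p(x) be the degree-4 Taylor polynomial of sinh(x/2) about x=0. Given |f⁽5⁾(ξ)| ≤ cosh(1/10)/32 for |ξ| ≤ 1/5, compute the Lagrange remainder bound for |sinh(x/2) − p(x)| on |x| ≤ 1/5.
cosh(1/10)/12000000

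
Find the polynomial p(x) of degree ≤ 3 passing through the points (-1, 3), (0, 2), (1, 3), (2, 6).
x**2 + 2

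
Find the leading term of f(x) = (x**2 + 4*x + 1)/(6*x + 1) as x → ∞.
x/6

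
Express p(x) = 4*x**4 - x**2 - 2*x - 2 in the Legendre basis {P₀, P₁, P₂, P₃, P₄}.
(-23/15)P₀ + (-2)P₁ + (34/21)P₂ + (32/35)P₄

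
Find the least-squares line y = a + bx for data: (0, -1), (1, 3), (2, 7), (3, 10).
a = -4/5, b = 37/10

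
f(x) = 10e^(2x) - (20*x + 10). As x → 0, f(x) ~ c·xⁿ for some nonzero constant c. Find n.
2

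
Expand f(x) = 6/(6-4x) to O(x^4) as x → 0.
1 + 2*x/3 + 4*x**2/9 + 8*x**3/27 + O(x**4)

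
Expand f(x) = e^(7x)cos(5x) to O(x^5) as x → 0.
1 + 7*x + 12*x**2 - 91*x**3/3 - 1081*x**4/6 + O(x**5)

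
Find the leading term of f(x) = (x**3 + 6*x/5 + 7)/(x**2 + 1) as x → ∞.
x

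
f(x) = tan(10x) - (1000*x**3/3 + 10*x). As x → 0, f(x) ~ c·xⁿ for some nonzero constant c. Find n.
5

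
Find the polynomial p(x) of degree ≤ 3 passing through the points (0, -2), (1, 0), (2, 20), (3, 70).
2*x**3 + 3*x**2 - 3*x - 2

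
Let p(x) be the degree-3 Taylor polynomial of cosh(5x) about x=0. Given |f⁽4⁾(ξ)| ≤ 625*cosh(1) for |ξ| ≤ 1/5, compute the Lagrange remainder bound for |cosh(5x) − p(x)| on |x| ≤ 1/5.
cosh(1)/24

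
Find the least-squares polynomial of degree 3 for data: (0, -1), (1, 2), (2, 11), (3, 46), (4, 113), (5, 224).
-40/63 + (43/378)x + (-83/126)x² + (52/27)x³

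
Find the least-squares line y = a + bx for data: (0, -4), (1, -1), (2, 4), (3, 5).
a = -19/5, b = 16/5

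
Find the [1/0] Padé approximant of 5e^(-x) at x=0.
5 - 5*x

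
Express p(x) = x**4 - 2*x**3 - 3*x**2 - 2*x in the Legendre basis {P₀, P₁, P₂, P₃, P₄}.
(-4/5)P₀ + (-16/5)P₁ + (-10/7)P₂ + (-4/5)P₃ + (8/35)P₄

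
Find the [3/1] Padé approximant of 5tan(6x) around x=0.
360*x**3 + 30*x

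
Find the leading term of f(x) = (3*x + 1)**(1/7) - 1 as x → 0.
3*x/7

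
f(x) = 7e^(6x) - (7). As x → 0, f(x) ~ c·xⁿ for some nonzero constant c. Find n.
1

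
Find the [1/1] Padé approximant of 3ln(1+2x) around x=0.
6*x/(x + 1)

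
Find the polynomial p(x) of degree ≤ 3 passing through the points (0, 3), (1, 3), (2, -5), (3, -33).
-2*x**3 + 2*x**2 + 3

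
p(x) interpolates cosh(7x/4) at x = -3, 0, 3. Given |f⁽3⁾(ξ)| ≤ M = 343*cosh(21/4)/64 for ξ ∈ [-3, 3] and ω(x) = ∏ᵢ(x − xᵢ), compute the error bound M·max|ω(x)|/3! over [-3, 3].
343*sqrt(3)*cosh(21/4)/64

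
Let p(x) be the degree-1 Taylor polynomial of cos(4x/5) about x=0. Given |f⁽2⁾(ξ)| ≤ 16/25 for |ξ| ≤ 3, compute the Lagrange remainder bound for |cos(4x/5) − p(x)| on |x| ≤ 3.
72/25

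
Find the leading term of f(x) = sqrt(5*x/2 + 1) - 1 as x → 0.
5*x/4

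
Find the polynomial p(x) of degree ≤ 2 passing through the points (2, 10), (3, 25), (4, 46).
3*x**2 - 2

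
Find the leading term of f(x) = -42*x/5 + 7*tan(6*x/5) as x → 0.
504*x**3/125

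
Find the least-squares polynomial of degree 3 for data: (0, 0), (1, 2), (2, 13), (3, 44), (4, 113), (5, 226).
13/126 + (1109/756)x + (-233/126)x² + (229/108)x³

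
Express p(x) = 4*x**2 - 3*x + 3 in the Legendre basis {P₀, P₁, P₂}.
(13/3)P₀ + (-3)P₁ + (8/3)P₂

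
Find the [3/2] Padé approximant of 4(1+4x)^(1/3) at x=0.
(1792*x**3/405 + 448*x**2/15 + 112*x/5 + 4)/(32*x**2/9 + 64*x/15 + 1)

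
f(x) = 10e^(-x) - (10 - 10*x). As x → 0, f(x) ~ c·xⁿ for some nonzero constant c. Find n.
2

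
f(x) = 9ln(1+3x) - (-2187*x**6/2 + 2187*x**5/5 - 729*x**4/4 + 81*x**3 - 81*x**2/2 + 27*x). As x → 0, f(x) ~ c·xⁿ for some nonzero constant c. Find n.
7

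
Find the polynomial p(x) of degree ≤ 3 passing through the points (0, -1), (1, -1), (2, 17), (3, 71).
3*x**3 - 3*x - 1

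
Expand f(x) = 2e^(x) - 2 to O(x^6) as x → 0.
2*x + x**2 + x**3/3 + x**4/12 + x**5/60 + O(x**6)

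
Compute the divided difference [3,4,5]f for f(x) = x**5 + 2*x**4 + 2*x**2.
856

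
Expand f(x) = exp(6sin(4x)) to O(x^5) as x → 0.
1 + 24*x + 288*x**2 + 2240*x**3 + 12288*x**4 + O(x**5)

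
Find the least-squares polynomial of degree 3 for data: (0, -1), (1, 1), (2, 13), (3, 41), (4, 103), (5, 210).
-79/63 + (1513/378)x + (-745/252)x² + (229/108)x³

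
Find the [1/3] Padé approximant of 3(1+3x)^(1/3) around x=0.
(15*x/2 + 3)/(x**3/3 - x**2/2 + 3*x/2 + 1)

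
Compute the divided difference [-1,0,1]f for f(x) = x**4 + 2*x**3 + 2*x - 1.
1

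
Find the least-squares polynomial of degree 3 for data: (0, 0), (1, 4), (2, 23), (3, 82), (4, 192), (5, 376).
11/63 + (50/189)x + (-13/63)x² + (82/27)x³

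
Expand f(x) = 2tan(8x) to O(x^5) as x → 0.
16*x + 1024*x**3/3 + O(x**5)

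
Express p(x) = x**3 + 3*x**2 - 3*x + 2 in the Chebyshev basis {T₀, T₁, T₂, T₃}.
(7/2)T₀ + (-9/4)T₁ + (3/2)T₂ + (1/4)T₃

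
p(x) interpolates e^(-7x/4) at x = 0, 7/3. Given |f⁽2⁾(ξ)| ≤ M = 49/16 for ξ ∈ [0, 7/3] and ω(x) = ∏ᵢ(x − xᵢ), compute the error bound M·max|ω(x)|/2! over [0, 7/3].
2401/1152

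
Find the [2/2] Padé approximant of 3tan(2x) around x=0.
6*x/(1 - 4*x**2/3)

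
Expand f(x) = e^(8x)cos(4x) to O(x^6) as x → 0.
1 + 8*x + 24*x**2 + 64*x**3/3 - 224*x**4/3 - 4864*x**5/15 + O(x**6)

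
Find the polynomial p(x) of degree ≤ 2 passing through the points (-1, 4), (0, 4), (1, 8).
2*x**2 + 2*x + 4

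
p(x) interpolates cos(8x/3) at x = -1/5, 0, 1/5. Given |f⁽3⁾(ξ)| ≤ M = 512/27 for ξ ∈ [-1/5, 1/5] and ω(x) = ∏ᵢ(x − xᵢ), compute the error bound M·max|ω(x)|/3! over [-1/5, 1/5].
512*sqrt(3)/91125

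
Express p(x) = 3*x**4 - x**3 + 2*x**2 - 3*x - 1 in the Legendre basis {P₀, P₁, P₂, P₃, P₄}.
(4/15)P₀ + (-18/5)P₁ + (64/21)P₂ + (-2/5)P₃ + (24/35)P₄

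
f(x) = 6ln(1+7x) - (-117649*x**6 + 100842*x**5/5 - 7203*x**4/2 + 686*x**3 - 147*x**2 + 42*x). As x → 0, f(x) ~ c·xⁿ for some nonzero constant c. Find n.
7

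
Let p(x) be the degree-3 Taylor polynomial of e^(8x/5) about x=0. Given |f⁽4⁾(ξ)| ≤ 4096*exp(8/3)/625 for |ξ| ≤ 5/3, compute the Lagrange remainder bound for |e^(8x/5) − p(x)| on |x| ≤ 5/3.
512*exp(8/3)/243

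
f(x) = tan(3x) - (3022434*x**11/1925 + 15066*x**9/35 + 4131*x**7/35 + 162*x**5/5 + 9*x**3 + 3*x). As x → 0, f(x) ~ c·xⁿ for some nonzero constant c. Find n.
13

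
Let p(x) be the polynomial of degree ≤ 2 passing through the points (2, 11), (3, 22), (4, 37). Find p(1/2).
2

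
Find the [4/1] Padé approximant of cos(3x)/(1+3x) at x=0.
(27*x**4/8 - 9*x**2/2 + 1)/(3*x + 1)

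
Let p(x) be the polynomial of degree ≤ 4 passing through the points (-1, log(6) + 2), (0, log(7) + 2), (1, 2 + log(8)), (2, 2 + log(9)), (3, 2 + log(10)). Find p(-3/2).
log(2048*2**(19/32)*3**(83/128)*5**(35/128)*7**(23/32)/7203) + 2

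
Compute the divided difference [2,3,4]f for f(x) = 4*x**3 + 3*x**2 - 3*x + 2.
39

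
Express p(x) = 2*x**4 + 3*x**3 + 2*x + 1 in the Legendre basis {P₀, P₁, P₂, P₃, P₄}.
(7/5)P₀ + (19/5)P₁ + (8/7)P₂ + (6/5)P₃ + (16/35)P₄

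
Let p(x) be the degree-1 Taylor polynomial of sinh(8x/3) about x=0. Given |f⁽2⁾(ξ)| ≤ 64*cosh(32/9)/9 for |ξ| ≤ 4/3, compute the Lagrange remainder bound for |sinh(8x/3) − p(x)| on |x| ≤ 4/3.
512*cosh(32/9)/81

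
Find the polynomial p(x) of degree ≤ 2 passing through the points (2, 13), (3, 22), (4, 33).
x**2 + 4*x + 1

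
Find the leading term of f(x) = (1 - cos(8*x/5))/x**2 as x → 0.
32/25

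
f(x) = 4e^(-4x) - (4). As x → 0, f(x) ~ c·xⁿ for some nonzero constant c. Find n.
1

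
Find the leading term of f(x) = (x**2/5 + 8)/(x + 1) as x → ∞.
x/5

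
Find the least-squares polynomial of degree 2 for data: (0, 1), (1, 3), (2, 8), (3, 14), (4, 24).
36/35 + (59/70)x + (17/14)x²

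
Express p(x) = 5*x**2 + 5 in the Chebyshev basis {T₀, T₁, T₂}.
(15/2)T₀ + (5/2)T₂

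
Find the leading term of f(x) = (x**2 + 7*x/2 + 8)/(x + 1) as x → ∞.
x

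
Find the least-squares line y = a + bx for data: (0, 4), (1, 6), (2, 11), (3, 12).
a = 39/10, b = 29/10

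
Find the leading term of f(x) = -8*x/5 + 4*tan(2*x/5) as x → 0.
32*x**3/375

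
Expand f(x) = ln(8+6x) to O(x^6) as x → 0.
log(8) + 3*x/4 - 9*x**2/32 + 9*x**3/64 - 81*x**4/1024 + 243*x**5/5120 + O(x**6)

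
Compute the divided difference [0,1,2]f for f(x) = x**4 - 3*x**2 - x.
4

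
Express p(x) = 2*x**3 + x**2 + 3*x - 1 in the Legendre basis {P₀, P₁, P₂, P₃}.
(-2/3)P₀ + (21/5)P₁ + (2/3)P₂ + (4/5)P₃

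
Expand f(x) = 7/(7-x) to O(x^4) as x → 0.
1 + x/7 + x**2/49 + x**3/343 + O(x**4)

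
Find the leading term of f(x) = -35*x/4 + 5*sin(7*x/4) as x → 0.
-1715*x**3/384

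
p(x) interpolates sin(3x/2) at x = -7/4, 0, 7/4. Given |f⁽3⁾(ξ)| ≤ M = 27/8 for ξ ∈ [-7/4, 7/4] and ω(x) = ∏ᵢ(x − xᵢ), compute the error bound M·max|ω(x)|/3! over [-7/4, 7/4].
343*sqrt(3)/512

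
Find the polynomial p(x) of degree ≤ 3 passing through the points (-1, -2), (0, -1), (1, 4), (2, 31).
3*x**3 + 2*x**2 - 1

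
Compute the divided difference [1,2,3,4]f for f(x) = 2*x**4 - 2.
20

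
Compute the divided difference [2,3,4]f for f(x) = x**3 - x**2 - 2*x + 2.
8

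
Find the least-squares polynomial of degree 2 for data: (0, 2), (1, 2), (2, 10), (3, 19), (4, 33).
54/35 + (-27/70)x + (29/14)x²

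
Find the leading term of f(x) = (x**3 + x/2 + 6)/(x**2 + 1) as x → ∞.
x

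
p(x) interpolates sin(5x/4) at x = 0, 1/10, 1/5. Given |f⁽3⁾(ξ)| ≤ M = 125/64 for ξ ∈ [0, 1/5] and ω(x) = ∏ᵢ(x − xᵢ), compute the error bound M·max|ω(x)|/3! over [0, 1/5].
sqrt(3)/13824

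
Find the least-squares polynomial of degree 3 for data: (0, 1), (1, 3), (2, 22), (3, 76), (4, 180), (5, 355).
13/14 + (-29/84)x + (-5/14)x² + (35/12)x³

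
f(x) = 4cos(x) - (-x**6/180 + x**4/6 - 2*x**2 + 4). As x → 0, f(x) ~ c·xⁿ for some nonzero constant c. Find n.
8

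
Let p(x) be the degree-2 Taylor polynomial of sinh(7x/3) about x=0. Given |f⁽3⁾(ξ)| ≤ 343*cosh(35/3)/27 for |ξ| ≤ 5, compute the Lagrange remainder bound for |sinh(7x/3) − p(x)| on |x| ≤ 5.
42875*cosh(35/3)/162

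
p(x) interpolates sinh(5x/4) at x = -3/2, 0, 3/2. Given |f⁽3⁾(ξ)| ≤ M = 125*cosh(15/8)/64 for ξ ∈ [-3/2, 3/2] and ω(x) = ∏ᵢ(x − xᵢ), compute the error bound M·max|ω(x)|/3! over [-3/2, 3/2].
125*sqrt(3)*cosh(15/8)/512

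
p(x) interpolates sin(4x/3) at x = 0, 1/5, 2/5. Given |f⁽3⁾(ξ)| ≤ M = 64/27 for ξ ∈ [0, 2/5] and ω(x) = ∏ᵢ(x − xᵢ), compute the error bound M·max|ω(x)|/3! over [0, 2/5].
64*sqrt(3)/91125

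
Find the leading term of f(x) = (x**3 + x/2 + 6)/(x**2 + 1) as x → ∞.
x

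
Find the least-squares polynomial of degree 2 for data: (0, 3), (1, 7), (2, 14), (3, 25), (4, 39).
106/35 + (15/7)x + (12/7)x²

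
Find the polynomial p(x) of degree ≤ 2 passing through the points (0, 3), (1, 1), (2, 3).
2*x**2 - 4*x + 3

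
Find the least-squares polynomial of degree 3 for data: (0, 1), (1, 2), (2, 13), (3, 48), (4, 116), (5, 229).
139/126 + (-1051/756)x + (11/252)x² + (101/54)x³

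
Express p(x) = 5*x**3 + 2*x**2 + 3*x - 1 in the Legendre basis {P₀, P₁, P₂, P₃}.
(-1/3)P₀ + (6)P₁ + (4/3)P₂ + (2)P₃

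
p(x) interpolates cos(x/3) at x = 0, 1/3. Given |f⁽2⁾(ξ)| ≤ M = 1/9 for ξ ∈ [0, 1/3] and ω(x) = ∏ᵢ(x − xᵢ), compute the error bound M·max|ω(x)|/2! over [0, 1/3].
1/648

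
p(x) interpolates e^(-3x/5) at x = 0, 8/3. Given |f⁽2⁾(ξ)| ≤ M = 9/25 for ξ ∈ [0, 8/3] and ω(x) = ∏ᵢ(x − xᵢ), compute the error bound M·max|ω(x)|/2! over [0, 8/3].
8/25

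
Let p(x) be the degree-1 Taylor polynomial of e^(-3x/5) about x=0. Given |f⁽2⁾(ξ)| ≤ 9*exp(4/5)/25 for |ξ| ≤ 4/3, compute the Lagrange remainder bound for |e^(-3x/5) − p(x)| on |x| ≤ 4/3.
8*exp(4/5)/25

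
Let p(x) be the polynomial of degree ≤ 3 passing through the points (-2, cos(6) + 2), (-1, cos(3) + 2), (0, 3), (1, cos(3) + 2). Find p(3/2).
7*cos(3)/2 - 5*cos(6)/16 - 3/16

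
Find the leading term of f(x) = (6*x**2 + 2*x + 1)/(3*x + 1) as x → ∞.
2*x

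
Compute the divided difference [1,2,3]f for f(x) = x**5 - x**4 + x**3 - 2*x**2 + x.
69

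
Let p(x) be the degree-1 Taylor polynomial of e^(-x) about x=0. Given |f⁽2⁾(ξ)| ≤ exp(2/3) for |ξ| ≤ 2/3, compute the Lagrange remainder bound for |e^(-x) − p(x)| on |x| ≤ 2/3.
2*exp(2/3)/9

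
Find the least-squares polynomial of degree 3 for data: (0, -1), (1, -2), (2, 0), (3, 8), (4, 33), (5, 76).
-1 + (1/14)x + (-27/14)x² + x³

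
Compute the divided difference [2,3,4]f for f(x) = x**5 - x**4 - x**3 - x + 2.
221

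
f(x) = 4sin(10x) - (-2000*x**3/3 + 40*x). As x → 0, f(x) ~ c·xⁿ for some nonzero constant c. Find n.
5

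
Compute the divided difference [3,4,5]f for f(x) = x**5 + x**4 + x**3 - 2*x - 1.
769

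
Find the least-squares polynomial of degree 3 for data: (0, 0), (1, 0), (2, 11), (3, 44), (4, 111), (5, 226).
-13/126 + (-425/756)x + (-68/63)x² + (221/108)x³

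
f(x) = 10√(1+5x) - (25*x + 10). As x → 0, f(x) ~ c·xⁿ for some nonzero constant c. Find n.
2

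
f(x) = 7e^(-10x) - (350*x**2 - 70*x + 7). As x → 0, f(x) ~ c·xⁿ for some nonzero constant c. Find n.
3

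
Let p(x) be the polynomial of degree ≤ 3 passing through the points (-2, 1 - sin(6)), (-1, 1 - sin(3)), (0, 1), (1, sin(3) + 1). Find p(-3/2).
-7*sin(3)/8 - 5*sin(6)/16 + 1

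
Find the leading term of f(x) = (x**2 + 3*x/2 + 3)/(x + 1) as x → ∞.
x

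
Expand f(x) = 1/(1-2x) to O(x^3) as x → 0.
1 + 2*x + 4*x**2 + O(x**3)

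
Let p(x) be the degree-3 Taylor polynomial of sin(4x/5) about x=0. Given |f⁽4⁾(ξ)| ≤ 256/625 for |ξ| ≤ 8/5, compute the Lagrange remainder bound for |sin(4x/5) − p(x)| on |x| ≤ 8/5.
131072/1171875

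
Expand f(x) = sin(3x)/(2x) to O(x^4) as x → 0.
3/2 - 9*x**2/4 + O(x**4)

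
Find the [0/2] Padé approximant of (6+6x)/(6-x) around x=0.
1/(7*x**2/6 - 7*x/6 + 1)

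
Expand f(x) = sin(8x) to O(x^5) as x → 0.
8*x - 256*x**3/3 + O(x**5)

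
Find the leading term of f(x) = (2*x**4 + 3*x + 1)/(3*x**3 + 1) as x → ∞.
2*x/3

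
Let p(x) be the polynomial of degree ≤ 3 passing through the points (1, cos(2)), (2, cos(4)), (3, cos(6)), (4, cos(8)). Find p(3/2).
15*cos(4)/16 - 5*cos(6)/16 + 5*cos(2)/16 + cos(8)/16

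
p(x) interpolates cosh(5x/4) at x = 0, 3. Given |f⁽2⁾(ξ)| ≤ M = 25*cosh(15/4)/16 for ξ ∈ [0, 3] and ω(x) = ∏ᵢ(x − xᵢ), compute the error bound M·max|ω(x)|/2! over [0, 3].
225*cosh(15/4)/128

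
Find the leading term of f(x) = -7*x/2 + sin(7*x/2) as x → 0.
-343*x**3/48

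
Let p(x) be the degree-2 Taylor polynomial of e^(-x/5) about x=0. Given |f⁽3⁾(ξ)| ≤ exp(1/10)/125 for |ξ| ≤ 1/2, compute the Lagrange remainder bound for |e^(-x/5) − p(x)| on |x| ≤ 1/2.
exp(1/10)/6000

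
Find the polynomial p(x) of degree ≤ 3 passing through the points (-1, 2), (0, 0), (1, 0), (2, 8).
x**3 + x**2 - 2*x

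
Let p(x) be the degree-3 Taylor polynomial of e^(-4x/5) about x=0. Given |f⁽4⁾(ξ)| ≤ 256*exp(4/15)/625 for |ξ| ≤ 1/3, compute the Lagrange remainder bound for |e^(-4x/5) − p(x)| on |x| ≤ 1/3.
32*exp(4/15)/151875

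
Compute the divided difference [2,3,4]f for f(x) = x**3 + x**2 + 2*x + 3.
10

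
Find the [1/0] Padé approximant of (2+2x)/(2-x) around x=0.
3*x/2 + 1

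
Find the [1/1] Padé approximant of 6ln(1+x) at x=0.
6*x/(x/2 + 1)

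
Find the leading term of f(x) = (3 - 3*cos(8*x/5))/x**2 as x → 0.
96/25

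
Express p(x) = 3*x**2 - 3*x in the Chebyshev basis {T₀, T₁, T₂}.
(3/2)T₀ + (-3)T₁ + (3/2)T₂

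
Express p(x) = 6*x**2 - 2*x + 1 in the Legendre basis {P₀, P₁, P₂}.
(3)P₀ + (-2)P₁ + (4)P₂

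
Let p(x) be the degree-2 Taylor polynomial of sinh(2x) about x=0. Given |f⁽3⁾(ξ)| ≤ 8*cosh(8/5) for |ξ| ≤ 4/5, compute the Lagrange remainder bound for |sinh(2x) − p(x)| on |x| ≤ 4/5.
256*cosh(8/5)/375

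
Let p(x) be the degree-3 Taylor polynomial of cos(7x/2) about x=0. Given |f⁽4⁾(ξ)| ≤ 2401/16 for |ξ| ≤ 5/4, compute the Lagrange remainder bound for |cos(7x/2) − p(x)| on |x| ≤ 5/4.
1500625/98304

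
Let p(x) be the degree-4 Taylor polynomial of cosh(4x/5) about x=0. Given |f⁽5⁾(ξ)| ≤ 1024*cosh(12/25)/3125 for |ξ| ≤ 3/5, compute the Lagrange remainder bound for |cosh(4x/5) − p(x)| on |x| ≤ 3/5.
10368*cosh(12/25)/48828125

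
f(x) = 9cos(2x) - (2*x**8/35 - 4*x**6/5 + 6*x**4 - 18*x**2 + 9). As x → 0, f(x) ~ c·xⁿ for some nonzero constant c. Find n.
10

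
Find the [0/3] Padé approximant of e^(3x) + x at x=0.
1/(-65*x**3/2 + 23*x**2/2 - 4*x + 1)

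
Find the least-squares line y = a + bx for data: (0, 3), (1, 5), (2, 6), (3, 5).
a = 37/10, b = 7/10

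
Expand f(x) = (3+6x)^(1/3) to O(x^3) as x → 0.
3**(1/3) + 2*3**(1/3)*x/3 - 4*3**(1/3)*x**2/9 + O(x**3)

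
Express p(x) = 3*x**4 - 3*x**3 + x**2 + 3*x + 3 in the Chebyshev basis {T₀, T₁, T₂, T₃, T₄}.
(37/8)T₀ + (3/4)T₁ + (2)T₂ + (-3/4)T₃ + (3/8)T₄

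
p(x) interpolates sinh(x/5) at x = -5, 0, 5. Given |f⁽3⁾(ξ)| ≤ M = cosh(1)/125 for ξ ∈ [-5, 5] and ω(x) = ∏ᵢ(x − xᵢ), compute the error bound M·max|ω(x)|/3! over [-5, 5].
sqrt(3)*cosh(1)/27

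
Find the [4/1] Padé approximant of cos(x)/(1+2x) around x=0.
(x**4/24 - x**2/2 + 1)/(2*x + 1)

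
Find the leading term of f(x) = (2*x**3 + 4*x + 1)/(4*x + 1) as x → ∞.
x**2/2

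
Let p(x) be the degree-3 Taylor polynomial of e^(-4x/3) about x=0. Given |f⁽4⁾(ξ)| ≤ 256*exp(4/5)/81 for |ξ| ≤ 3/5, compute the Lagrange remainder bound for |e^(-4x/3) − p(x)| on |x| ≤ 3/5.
32*exp(4/5)/1875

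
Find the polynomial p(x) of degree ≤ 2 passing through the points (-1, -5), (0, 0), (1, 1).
-2*x**2 + 3*x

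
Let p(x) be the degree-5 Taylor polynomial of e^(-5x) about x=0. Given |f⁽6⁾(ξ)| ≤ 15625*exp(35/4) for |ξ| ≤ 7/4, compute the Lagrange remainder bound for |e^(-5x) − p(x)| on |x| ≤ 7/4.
367653125*exp(35/4)/589824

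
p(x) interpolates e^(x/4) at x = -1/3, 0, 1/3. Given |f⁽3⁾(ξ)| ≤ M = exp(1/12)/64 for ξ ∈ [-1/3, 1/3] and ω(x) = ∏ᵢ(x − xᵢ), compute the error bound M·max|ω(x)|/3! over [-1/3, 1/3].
sqrt(3)*exp(1/12)/46656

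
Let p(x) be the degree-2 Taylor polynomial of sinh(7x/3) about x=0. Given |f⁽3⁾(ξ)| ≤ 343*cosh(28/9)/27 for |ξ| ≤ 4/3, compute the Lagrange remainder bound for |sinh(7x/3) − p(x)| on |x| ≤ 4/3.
10976*cosh(28/9)/2187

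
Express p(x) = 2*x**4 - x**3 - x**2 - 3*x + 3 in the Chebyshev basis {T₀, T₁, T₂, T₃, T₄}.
(13/4)T₀ + (-15/4)T₁ + (1/2)T₂ + (-1/4)T₃ + (1/4)T₄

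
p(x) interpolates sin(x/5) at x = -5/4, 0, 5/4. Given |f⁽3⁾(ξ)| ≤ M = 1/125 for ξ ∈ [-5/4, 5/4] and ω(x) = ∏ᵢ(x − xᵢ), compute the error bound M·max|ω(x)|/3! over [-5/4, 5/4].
sqrt(3)/1728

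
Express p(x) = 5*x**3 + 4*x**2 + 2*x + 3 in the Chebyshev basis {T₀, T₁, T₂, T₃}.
(5)T₀ + (23/4)T₁ + (2)T₂ + (5/4)T₃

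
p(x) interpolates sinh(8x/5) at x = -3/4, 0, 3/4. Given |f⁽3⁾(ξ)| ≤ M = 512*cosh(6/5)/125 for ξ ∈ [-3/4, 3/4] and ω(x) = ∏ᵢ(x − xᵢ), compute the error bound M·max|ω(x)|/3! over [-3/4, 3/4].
8*sqrt(3)*cosh(6/5)/125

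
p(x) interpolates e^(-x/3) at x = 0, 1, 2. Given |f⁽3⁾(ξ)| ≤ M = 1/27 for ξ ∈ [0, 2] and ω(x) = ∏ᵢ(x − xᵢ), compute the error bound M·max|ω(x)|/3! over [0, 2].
sqrt(3)/729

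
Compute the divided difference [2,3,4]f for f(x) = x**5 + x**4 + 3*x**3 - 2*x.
367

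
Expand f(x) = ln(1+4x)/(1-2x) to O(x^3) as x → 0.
4*x + O(x**3)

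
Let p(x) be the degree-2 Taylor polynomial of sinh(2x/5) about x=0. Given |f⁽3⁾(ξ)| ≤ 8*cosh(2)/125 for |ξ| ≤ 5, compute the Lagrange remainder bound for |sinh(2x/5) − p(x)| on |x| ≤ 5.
4*cosh(2)/3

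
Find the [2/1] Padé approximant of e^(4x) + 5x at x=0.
(-4*x**2 + 23*x/3 + 1)/(1 - 4*x/3)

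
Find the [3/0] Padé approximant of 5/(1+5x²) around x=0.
5 - 25*x**2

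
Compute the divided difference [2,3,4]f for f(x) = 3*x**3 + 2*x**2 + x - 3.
29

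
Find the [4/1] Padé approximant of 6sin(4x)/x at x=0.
256*x**4/5 - 64*x**2 + 24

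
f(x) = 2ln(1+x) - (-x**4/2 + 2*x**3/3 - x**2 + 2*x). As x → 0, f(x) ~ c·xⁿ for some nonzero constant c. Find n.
5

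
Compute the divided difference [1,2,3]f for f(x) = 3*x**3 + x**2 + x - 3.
19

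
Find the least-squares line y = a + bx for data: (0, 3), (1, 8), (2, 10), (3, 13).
a = 37/10, b = 16/5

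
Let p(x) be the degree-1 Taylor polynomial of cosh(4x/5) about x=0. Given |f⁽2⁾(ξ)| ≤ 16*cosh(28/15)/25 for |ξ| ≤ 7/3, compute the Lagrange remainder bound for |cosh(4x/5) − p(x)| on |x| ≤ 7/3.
392*cosh(28/15)/225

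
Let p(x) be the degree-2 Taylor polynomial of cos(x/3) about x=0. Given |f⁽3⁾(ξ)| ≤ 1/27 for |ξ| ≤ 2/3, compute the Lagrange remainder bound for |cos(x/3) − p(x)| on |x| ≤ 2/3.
4/2187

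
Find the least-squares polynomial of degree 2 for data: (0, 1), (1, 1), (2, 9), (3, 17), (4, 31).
3/5 + (-2/5)x + (2)x²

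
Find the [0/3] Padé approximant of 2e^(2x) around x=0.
2/(-4*x**3/3 + 2*x**2 - 2*x + 1)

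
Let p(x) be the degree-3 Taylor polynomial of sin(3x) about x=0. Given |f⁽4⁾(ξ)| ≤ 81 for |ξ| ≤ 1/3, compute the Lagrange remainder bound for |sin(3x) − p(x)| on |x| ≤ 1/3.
1/24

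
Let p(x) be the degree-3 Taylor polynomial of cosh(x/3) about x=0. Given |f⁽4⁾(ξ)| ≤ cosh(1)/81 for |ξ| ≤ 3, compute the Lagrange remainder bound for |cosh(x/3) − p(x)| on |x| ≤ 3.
cosh(1)/24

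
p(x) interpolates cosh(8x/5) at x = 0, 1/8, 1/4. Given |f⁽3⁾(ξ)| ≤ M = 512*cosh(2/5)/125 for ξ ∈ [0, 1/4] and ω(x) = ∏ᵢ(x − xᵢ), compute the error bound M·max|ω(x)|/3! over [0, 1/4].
sqrt(3)*cosh(2/5)/3375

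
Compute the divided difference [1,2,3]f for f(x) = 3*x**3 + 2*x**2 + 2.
20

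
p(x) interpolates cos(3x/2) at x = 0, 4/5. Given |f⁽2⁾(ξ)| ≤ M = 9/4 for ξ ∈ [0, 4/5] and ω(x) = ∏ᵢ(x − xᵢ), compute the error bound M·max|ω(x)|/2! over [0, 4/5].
9/50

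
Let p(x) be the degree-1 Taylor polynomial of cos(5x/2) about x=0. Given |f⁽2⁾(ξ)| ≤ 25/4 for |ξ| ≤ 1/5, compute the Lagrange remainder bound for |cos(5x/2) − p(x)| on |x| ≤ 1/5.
1/8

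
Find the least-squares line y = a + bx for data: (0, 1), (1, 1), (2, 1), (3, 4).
a = 2/5, b = 9/10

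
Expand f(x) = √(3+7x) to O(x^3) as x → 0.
sqrt(3) + 7*sqrt(3)*x/6 - 49*sqrt(3)*x**2/72 + O(x**3)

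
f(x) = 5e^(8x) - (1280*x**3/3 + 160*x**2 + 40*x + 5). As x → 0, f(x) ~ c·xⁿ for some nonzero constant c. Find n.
4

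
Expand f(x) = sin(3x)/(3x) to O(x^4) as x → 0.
1 - 3*x**2/2 + O(x**4)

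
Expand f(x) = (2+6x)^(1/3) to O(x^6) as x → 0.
2**(1/3) + 2**(1/3)*x - 2**(1/3)*x**2 + 5*2**(1/3)*x**3/3 - 10*2**(1/3)*x**4/3 + 22*2**(1/3)*x**5/3 + O(x**6)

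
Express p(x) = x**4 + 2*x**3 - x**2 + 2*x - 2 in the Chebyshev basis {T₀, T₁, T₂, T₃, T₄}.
(-17/8)T₀ + (7/2)T₁ + (1/2)T₃ + (1/8)T₄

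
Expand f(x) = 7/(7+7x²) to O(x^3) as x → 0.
1 - x**2 + O(x**3)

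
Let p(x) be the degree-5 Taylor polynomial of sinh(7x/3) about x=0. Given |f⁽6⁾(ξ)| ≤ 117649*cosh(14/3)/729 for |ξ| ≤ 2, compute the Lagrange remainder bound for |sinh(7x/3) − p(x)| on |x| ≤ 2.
470596*cosh(14/3)/32805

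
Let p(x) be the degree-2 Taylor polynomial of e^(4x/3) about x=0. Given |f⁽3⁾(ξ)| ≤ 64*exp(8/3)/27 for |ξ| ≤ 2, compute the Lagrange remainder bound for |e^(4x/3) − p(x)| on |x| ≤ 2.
256*exp(8/3)/81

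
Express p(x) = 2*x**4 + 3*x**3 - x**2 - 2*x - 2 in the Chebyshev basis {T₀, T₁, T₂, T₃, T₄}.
(-7/4)T₀ + (1/4)T₁ + (1/2)T₂ + (3/4)T₃ + (1/4)T₄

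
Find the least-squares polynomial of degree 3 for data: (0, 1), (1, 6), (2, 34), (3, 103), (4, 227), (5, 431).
17/21 + (44/63)x + (23/12)x² + (109/36)x³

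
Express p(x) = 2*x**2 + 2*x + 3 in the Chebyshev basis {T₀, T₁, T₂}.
(4)T₀ + (2)T₁ + T₂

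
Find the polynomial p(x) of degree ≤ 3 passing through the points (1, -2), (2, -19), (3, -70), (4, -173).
-3*x**3 + x**2 + x - 1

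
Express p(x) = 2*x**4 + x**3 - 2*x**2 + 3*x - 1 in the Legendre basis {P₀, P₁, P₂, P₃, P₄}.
(-19/15)P₀ + (18/5)P₁ + (-4/21)P₂ + (2/5)P₃ + (16/35)P₄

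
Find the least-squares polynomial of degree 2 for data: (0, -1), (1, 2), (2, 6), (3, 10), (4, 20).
-3/5 + x + x²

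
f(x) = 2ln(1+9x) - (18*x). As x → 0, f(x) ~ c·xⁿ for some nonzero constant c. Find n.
2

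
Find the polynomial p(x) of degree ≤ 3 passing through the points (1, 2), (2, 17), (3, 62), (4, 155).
3*x**3 - 3*x**2 + 3*x - 1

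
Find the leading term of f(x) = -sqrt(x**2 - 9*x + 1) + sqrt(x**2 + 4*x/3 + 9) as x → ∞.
31/6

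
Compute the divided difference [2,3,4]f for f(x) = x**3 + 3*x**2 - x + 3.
12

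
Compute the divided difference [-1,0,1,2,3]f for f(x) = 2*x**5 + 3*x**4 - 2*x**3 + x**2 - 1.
13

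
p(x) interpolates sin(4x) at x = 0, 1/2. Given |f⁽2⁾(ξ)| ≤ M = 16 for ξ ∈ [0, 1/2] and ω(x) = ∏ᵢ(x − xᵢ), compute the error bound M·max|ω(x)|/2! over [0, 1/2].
1/2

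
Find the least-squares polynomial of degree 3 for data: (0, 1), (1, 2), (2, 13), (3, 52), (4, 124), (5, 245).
7/6 + (-577/252)x + (41/84)x² + (35/18)x³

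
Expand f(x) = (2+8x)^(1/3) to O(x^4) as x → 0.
2**(1/3) + 4*2**(1/3)*x/3 - 16*2**(1/3)*x**2/9 + 320*2**(1/3)*x**3/81 + O(x**4)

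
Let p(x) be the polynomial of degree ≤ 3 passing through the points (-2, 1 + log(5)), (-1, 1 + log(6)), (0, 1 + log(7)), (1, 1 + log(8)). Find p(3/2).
1 + log(384*2**(7/8)*3**(5/16)*5**(11/16)*7**(13/16)/1715)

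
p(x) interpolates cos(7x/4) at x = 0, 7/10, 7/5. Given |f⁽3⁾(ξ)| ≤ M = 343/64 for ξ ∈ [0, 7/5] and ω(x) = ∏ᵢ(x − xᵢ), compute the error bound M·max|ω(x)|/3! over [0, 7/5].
117649*sqrt(3)/1728000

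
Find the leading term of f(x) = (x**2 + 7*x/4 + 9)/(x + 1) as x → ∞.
x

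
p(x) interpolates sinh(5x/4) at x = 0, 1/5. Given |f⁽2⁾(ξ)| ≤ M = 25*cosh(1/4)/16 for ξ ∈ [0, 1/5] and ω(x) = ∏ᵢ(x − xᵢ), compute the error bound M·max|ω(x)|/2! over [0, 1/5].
cosh(1/4)/128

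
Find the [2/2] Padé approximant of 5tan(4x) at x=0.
20*x/(1 - 16*x**2/3)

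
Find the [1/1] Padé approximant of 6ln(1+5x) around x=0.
30*x/(5*x/2 + 1)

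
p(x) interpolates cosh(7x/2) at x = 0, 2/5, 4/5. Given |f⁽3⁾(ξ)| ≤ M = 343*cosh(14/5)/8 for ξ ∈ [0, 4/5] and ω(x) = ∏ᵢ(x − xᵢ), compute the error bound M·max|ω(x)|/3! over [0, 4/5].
343*sqrt(3)*cosh(14/5)/3375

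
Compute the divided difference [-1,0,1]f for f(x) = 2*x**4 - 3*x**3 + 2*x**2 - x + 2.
4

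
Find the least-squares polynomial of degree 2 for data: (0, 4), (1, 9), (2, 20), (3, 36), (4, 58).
139/35 + (33/14)x + (39/14)x²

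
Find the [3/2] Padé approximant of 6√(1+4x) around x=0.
(12*x**3 + 54*x**2 + 36*x + 6)/(3*x**2 + 4*x + 1)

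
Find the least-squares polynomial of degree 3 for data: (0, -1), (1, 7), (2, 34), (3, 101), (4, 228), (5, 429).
-97/126 + (2197/756)x + (10/9)x² + (335/108)x³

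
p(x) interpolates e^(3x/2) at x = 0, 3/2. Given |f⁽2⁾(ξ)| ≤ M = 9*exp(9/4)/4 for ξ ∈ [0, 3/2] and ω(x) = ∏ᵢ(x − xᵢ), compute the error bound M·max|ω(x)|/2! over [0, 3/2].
81*exp(9/4)/128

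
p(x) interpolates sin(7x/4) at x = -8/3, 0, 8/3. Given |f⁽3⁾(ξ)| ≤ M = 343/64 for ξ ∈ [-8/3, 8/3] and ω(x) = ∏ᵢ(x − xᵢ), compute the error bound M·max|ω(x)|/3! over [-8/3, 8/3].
2744*sqrt(3)/729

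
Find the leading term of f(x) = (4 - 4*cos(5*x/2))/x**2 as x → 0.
25/2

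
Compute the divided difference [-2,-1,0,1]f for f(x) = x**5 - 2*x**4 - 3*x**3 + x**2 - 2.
6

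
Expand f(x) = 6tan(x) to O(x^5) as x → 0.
6*x + 2*x**3 + O(x**5)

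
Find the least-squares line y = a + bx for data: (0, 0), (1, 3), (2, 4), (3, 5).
a = 3/5, b = 8/5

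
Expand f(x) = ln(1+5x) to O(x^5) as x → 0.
5*x - 25*x**2/2 + 125*x**3/3 - 625*x**4/4 + O(x**5)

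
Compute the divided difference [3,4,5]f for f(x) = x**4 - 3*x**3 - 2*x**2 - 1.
59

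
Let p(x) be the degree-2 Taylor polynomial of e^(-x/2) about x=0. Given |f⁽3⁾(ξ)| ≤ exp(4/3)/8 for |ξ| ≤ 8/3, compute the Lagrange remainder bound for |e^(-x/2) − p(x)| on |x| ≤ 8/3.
32*exp(4/3)/81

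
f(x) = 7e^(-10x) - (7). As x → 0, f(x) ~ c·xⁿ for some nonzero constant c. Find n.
1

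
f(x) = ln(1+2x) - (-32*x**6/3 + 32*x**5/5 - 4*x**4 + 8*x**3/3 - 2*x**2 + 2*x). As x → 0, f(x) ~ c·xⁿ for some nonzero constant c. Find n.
7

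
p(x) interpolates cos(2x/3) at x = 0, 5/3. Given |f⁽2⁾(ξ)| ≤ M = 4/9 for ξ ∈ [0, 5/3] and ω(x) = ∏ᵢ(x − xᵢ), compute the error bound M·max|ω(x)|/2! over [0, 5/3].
25/162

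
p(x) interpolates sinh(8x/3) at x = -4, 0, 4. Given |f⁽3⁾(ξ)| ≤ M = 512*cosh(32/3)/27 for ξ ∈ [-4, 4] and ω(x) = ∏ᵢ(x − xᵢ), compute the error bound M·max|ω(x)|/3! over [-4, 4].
32768*sqrt(3)*cosh(32/3)/729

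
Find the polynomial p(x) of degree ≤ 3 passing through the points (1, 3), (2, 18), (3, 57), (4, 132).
2*x**3 + x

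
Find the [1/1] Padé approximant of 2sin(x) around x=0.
2*x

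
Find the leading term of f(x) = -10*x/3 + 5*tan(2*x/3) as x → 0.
40*x**3/81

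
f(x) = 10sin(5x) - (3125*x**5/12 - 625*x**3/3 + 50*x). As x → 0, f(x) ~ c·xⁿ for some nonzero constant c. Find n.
7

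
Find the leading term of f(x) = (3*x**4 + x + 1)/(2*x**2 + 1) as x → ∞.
3*x**2/2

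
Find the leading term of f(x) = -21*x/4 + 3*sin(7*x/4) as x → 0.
-343*x**3/128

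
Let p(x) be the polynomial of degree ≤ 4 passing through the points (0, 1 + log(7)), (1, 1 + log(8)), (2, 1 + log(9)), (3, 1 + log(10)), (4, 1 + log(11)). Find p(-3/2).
1 + log(43275834131238896700854768074263*11**(59/128)*3**(13/32)*5**(31/32)*7**(3/128)/184467440737095516160000000000000)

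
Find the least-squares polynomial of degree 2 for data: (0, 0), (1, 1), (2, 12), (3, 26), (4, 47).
-16/35 + (-27/70)x + (43/14)x²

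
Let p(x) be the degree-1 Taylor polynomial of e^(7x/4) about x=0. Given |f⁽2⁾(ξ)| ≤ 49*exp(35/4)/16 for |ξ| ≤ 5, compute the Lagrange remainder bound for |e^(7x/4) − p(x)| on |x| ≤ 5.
1225*exp(35/4)/32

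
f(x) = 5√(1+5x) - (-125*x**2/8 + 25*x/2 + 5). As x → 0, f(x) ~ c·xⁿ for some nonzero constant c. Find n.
3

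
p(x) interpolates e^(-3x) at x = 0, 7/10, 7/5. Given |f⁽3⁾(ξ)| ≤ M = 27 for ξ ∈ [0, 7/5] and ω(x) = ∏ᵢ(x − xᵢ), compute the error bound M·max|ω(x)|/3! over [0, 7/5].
343*sqrt(3)/1000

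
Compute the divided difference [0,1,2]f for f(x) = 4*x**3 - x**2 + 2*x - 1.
11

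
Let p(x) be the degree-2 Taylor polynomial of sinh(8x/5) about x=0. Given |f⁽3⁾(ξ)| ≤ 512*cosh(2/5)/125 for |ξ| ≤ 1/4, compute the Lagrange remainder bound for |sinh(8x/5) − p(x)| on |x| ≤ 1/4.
4*cosh(2/5)/375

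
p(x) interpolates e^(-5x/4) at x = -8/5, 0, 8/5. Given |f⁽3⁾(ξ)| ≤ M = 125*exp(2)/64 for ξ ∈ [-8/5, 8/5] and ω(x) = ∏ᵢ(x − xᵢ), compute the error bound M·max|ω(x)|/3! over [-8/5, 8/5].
8*sqrt(3)*exp(2)/27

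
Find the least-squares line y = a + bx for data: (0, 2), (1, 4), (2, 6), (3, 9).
a = 9/5, b = 23/10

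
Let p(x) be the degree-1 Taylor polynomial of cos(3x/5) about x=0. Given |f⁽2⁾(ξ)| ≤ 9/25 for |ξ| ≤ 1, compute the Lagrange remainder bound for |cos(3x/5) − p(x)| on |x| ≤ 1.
9/50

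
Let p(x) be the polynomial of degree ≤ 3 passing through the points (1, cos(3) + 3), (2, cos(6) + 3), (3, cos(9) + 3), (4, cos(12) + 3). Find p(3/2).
5*cos(3)/16 + cos(12)/16 - 5*cos(9)/16 + 15*cos(6)/16 + 3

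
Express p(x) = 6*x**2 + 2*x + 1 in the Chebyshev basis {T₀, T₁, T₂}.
(4)T₀ + (2)T₁ + (3)T₂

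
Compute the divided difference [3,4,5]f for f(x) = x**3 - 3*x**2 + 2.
9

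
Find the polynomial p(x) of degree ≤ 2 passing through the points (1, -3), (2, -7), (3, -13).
-x**2 - x - 1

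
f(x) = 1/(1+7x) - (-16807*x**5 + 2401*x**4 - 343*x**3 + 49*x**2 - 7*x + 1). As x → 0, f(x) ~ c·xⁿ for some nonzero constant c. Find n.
6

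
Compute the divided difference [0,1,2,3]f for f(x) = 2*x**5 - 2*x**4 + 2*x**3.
40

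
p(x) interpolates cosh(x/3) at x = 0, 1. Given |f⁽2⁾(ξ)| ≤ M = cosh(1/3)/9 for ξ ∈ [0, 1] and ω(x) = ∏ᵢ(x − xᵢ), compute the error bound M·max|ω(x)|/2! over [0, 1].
cosh(1/3)/72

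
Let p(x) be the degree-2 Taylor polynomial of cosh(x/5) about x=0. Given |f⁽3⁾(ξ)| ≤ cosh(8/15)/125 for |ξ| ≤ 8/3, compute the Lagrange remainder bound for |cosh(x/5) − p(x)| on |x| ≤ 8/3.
256*cosh(8/15)/10125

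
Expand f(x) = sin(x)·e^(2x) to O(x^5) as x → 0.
x + 2*x**2 + 11*x**3/6 + x**4 + O(x**5)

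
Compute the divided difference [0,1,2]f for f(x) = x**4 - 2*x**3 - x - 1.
1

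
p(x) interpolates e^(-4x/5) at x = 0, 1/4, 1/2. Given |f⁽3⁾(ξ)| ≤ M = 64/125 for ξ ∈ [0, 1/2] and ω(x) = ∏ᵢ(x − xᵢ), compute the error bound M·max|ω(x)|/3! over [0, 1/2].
sqrt(3)/3375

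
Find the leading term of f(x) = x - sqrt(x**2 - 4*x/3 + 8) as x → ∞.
2/3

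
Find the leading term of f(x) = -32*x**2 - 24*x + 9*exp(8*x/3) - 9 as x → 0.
256*x**3/9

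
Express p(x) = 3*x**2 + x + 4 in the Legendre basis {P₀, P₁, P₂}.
(5)P₀ + P₁ + (2)P₂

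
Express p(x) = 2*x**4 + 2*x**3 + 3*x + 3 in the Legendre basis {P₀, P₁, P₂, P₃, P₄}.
(17/5)P₀ + (21/5)P₁ + (8/7)P₂ + (4/5)P₃ + (16/35)P₄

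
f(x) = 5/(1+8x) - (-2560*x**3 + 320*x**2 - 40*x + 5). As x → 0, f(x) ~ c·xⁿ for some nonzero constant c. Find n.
4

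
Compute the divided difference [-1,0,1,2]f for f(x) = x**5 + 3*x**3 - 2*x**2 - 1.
8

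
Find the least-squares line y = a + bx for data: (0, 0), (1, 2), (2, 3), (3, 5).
a = 1/10, b = 8/5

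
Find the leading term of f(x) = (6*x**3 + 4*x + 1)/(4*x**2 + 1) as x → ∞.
3*x/2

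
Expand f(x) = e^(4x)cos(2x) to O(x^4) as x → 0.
1 + 4*x + 6*x**2 + 8*x**3/3 + O(x**4)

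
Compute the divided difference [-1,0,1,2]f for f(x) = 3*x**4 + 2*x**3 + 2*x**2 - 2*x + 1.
8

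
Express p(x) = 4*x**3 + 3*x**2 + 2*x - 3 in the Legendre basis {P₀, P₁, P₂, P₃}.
(-2)P₀ + (22/5)P₁ + (2)P₂ + (8/5)P₃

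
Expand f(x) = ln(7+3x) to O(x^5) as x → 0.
log(7) + 3*x/7 - 9*x**2/98 + 9*x**3/343 - 81*x**4/9604 + O(x**5)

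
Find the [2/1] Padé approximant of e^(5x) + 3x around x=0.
(-5*x**2/6 + 19*x/3 + 1)/(1 - 5*x/3)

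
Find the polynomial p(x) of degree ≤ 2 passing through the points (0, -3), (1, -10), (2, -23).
-3*x**2 - 4*x - 3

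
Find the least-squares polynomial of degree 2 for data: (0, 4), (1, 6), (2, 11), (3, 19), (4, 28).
134/35 + (87/70)x + (17/14)x²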